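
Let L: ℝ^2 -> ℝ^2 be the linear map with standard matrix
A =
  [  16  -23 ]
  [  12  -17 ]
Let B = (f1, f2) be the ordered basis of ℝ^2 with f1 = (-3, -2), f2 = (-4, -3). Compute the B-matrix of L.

With P the matrix whose columns are f1, f2, [L]_B = P^(-1) A P.
Column by column: L(f1) = A f1 = (-2, -2); its B-coordinates (-2, 2) give column 1.
Continuing for each basis vector yields [L]_B = [[-2, -3], [2, 1]].

[[-2, -3], [2, 1]]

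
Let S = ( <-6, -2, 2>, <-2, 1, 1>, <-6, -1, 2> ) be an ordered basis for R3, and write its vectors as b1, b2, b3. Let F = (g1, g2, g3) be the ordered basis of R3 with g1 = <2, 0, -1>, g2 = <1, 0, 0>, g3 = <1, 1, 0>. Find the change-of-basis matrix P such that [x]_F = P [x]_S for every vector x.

[[-2, -1, -2], [0, -1, -1], [-2, 1, -1]]

Let M have columns bj and N have columns gj. Then for every x, N [x]_F = x = M [x]_S, so P = N^(-1) M.
Since det N = -1, N^(-1) has integer entries; multiplying gives P = [[-2, -1, -2], [0, -1, -1], [-2, 1, -1]].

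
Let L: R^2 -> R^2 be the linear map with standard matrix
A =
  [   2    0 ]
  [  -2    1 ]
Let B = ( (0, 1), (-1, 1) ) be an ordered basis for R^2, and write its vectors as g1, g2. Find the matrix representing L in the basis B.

With P the matrix whose columns are g1, g2, [L]_B = P^(-1) A P.
Column by column: L(g1) = A g1 = (0, 1); its B-coordinates (1, 0) give column 1.
Continuing for each basis vector yields [L]_B = [[1, 1], [0, 2]].

[[1, 1], [0, 2]]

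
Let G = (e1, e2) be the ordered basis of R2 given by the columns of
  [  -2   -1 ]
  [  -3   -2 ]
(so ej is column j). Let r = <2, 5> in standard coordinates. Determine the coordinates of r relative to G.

Write r = c_1 e1 + c_2 e2 and solve for the c_i.
System: -2c_1 - c_2 = 2, -3c_1 - 2c_2 = 5; solving gives c_1 = 1, c_2 = -4.
Check: e1 - 4e2 = <2, 5>.

<1, -4>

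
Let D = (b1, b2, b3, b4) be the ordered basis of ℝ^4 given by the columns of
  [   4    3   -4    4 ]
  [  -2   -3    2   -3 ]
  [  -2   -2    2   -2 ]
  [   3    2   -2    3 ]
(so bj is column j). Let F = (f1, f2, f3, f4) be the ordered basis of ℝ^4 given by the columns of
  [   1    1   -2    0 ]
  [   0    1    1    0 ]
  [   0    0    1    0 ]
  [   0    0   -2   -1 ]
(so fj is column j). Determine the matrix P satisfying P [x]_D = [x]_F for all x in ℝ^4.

[[0, 0, 0, 1], [0, -1, 0, -1], [-2, -2, 2, -2], [1, 2, -2, 1]]

Let M have columns bj and N have columns fj. Then for every x, N [x]_F = x = M [x]_D, so P = N^(-1) M.
Since det N = -1, N^(-1) has integer entries; multiplying gives P = [[0, 0, 0, 1], [0, -1, 0, -1], [-2, -2, 2, -2], [1, 2, -2, 1]].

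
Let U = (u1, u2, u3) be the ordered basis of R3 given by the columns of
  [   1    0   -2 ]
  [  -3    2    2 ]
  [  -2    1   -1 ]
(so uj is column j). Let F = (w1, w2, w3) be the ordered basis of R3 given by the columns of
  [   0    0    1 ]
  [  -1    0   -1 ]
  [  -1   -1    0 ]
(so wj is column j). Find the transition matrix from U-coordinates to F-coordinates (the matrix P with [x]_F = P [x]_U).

Take x = uj: its U-coordinates are the j-th standard unit vector, so P e_j — column j of P — equals [uj]_F.
u1 = 2w1 + 0·w2 + w3, giving column 1 = [2, 0, 1]; repeating for each j gives P = [[2, -2, 0], [0, 1, 1], [1, 0, -2]].

[[2, -2, 0], [0, 1, 1], [1, 0, -2]]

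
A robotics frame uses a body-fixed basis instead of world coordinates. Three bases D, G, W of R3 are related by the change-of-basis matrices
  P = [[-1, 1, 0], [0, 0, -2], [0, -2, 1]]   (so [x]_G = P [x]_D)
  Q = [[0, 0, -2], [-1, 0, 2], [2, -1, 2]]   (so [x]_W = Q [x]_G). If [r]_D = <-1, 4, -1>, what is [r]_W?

Composing the changes, [r]_W = Q P [r]_D.
Q P = [[0, 4, -2], [1, -5, 2], [-2, -2, 4]]; applying this to <-1, 4, -1> gives <18, -23, -10>.

<18, -23, -10>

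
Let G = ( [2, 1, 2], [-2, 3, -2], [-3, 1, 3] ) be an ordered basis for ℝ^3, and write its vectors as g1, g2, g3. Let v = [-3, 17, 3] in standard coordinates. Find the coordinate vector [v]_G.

[v]_G is the unique c with M c = v, where M has columns g1, ..., g3.
Gaussian elimination on [M | v] yields c = (4, 4, 1).
Check: 4g1 + 4g2 + g3 = [-3, 17, 3].

[4, 4, 1]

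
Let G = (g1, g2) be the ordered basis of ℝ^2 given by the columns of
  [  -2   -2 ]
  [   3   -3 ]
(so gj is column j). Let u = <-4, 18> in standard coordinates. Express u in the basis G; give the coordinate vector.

We seek scalars with c_1 g1 + c_2 g2 = u; equivalently solve M c = u where the columns of M are g1, g2.
System: -2c_1 - 2c_2 = -4, 3c_1 - 3c_2 = 18; solving gives c_1 = 4, c_2 = -2.
Check: 4g1 - 2g2 = <-4, 18>.

<4, -2>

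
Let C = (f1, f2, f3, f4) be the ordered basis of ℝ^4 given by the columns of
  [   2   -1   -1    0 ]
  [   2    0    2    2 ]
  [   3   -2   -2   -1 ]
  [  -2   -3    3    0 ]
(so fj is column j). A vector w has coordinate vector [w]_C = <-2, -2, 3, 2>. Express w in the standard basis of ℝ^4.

<-5, 6, -10, 19>

By definition w = -2f1 - 2f2 + 3f3 + 2f4.
Summing componentwise gives <-5, 6, -10, 19>.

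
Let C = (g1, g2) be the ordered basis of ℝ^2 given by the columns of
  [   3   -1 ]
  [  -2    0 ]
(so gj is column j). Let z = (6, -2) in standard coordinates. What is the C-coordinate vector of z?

[z]_C is the unique c with M c = z, where M has columns g1, g2.
System: 3c_1 - c_2 = 6, -2c_1 + 0c_2 = -2; solving gives c_1 = 1, c_2 = -3.
Check: g1 - 3g2 = (6, -2).

(1, -3)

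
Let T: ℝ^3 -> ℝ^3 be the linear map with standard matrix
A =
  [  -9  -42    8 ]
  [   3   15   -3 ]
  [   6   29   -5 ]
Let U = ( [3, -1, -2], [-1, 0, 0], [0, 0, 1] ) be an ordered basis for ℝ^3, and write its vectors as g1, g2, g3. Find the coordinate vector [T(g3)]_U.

Compute T(g3) = A g3 = [8, -3, -5] in standard coordinates.
Then write this in U-coordinates: solve for y in y_1 g1 + ... + y_3 g3 = [8, -3, -5].
This gives y = [3, 1, 1], which is column 3 of [T]_U.

[3, 1, 1]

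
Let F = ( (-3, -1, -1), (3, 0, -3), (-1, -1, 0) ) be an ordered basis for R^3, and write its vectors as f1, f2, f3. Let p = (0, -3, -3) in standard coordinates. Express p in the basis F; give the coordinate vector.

We seek scalars with c_1 f1 + ... + c_3 f3 = p; equivalently solve M c = p where the columns of M are f1, ..., f3.
Gaussian elimination on [M | p] yields c = (0, 1, 3).
Check: 0·f1 + f2 + 3f3 = (0, -3, -3).

(0, 1, 3)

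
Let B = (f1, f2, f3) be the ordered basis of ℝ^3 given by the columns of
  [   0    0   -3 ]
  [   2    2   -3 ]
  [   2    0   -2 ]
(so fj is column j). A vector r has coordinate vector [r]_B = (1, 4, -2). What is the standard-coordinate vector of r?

(6, 16, 6)

r = M [r]_B, where M has columns f1, ..., f3.
Carrying out the matrix-vector product, r = (6, 16, 6).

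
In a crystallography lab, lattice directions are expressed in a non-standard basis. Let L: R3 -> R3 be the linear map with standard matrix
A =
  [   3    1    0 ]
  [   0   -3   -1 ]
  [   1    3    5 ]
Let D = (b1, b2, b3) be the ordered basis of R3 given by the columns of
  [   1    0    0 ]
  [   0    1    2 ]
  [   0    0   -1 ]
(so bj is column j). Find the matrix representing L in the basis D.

[[3, 1, 2], [2, 3, -3], [-1, -3, -1]]

Let P have columns b1, ..., b3. Then [L]_D = P^(-1) A P.
Here det P = -1, so P^(-1) is integer; computing A P first and then P^(-1)(A P) gives [[3, 1, 2], [2, 3, -3], [-1, -3, -1]].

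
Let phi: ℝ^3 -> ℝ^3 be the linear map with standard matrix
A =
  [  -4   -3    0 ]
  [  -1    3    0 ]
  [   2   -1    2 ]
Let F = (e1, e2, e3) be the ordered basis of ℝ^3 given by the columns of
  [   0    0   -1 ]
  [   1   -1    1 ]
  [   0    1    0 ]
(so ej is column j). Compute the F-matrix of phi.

[[-1, 3, 2], [-1, 3, -3], [3, -3, -1]]

Let P have columns e1, ..., e3. Then [phi]_F = P^(-1) A P.
Here det P = -1, so P^(-1) is integer; computing A P first and then P^(-1)(A P) gives [[-1, 3, 2], [-1, 3, -3], [3, -3, -1]].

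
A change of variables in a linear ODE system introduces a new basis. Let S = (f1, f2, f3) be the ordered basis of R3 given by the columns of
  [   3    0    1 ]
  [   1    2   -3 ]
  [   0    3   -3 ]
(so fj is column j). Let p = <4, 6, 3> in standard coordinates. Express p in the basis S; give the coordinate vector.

We seek scalars with c_1 f1 + ... + c_3 f3 = p; equivalently solve M c = p where the columns of M are f1, ..., f3.
Gaussian elimination on [M | p] yields c = (2, -1, -2).
Check: 2f1 - f2 - 2f3 = <4, 6, 3>.

<2, -1, -2>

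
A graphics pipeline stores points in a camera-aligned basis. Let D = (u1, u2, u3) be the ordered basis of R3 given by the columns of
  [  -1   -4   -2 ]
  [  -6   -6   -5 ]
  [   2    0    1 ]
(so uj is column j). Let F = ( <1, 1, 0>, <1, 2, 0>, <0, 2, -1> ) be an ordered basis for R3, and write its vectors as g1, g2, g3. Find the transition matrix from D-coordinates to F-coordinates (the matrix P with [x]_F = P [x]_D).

Let M have columns uj and N have columns gj. Then for every x, N [x]_F = x = M [x]_D, so P = N^(-1) M.
Since det N = -1, N^(-1) has integer entries; multiplying gives P = [[0, -2, -1], [-1, -2, -1], [-2, 0, -1]].

[[0, -2, -1], [-1, -2, -1], [-2, 0, -1]]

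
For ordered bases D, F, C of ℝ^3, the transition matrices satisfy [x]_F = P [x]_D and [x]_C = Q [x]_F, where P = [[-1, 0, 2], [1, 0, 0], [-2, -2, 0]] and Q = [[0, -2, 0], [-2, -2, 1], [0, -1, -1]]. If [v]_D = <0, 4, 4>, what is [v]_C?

First [v]_F = P [v]_D = <8, 0, -8>.
Then [v]_C = Q [v]_F = <0, -24, 8>.

<0, -24, 8>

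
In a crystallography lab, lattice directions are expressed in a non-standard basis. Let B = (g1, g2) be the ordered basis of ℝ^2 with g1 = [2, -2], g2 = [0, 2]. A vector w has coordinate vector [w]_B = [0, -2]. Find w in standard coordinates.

By definition w = 0·g1 - 2g2.
Summing componentwise gives [0, -4].

[0, -4]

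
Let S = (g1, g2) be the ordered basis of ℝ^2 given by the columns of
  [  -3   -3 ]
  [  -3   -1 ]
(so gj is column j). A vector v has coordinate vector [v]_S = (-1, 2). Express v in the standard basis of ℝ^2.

By definition v = -g1 + 2g2.
Summing componentwise gives (-3, 1).

(-3, 1)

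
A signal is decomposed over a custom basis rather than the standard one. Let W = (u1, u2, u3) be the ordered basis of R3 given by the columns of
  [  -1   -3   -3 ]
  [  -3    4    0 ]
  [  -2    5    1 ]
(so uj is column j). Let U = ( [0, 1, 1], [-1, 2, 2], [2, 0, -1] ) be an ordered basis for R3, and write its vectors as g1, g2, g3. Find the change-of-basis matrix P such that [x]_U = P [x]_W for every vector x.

Take x = uj: its W-coordinates are the j-th standard unit vector, so P e_j — column j of P — equals [uj]_U.
u1 = -g1 - g2 - g3, giving column 1 = [-1, -1, -1]; repeating for each j gives P = [[-1, 2, -2], [-1, 1, 1], [-1, -1, -1]].

[[-1, 2, -2], [-1, 1, 1], [-1, -1, -1]]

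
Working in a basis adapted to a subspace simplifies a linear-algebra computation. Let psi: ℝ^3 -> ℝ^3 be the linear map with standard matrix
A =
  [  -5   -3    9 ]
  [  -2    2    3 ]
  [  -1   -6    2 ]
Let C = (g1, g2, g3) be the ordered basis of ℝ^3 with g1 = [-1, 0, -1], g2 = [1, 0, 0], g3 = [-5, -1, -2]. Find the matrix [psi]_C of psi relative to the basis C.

With P the matrix whose columns are g1, ..., g3, [psi]_C = P^(-1) A P.
Column by column: psi(g1) = A g1 = [-4, -1, -1]; its C-coordinates [-1, 0, 1] give column 1.
Continuing for each basis vector yields [psi]_C = [[-1, -3, -3], [0, 2, -3], [1, 2, -2]].

[[-1, -3, -3], [0, 2, -3], [1, 2, -2]]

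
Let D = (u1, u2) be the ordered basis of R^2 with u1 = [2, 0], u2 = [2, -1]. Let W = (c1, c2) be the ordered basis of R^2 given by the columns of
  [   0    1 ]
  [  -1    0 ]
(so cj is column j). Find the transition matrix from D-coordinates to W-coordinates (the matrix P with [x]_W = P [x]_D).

[[0, 1], [2, 2]]

Let M have columns uj and N have columns cj. Then for every x, N [x]_W = x = M [x]_D, so P = N^(-1) M.
Since det N = 1, N^(-1) has integer entries; multiplying gives P = [[0, 1], [2, 2]].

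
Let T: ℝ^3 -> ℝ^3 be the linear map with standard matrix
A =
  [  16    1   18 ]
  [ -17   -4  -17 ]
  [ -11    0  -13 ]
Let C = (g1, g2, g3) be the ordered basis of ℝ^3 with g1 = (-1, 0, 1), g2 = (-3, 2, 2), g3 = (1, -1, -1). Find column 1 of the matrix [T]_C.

Compute T(g1) = A g1 = (2, 0, -2) in standard coordinates.
Then write this in C-coordinates: solve for y in y_1 g1 + ... + y_3 g3 = (2, 0, -2).
This gives y = (-2, 0, 0), which is column 1 of [T]_C.

(-2, 0, 0)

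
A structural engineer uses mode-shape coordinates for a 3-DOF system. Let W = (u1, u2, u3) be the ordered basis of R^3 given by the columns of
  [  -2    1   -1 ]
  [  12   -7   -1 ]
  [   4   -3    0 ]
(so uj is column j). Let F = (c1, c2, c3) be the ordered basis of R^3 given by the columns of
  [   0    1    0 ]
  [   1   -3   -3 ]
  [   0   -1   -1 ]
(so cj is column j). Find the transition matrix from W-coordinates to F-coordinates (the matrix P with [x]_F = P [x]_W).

[[0, 2, -1], [-2, 1, -1], [-2, 2, 1]]

Column j of P is [uj]_F, since P maps W-coordinates to F-coordinates.
Expressing u1 in F: u1 = 0·c1 - 2c2 - 2c3, so column 1 of P is <0, -2, -2>.
Doing the same for each uj gives P = [[0, 2, -1], [-2, 1, -1], [-2, 2, 1]].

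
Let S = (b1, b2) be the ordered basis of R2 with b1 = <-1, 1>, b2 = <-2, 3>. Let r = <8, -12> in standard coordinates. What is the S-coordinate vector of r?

<0, -4>

Write r = c_1 b1 + c_2 b2 and solve for the c_i.
System: -c_1 - 2c_2 = 8, c_1 + 3c_2 = -12; solving gives c_1 = 0, c_2 = -4.
Check: 0·b1 - 4b2 = <8, -12>.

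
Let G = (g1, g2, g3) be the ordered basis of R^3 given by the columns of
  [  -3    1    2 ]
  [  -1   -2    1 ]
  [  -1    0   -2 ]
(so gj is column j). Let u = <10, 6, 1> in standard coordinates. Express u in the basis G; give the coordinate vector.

<-3, -1, 1>

[u]_G is the unique c with M c = u, where M has columns g1, ..., g3.
Solving this 3x3 system gives c = (-3, -1, 1).
Check: -3g1 - g2 + g3 = <10, 6, 1>.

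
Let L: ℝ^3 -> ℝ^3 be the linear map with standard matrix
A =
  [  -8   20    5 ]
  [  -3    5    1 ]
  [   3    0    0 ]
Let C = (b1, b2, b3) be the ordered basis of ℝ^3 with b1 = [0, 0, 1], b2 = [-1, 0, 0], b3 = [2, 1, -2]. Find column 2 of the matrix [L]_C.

Compute L(b2) = A b2 = [8, 3, -3] in standard coordinates.
Then write this in C-coordinates: solve for y in y_1 b1 + ... + y_3 b3 = [8, 3, -3].
This gives y = [3, -2, 3], which is column 2 of [L]_C.

[3, -2, 3]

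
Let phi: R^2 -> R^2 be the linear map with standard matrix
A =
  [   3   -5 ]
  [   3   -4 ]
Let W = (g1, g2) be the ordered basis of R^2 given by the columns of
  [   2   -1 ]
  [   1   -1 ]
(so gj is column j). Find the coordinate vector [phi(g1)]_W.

(-1, -3)

Compute phi(g1) = A g1 = (1, 2) in standard coordinates.
Then write this in W-coordinates: solve for y in y_1 g1 + y_2 g2 = (1, 2).
This gives y = (-1, -3), which is column 1 of [phi]_W.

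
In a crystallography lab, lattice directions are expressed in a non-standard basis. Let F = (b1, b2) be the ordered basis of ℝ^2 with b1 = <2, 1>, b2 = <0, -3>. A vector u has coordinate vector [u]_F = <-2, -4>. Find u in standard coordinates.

<-4, 10>

By definition u = -2b1 - 4b2.
Summing componentwise gives <-4, 10>.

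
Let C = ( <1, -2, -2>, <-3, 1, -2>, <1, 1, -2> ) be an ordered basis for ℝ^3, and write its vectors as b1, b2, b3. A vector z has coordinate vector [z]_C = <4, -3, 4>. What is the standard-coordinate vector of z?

<17, -7, -10>

The coordinates say z = 4b1 - 3b2 + 4b3; adding the scaled basis vectors gives <17, -7, -10>.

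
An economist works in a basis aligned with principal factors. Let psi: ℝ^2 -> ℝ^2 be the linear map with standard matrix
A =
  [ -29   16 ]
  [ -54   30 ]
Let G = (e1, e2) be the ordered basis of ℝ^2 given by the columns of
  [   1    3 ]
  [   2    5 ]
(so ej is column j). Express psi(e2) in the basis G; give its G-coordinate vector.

[-1, -2]

Column 2 of [psi]_G is the G-coordinate vector of psi(e2).
In standard coordinates psi(e2) = A e2 = [-7, -12].
Converting to G: [-7, -12] = -e1 - 2e2, so the coordinate vector is [-1, -2].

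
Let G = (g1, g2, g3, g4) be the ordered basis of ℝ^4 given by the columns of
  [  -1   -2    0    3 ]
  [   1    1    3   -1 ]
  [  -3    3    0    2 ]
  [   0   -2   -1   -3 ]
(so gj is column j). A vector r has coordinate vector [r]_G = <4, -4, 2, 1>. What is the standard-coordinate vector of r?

The coordinates say r = 4g1 - 4g2 + 2g3 + g4; adding the scaled basis vectors gives <7, 5, -22, 3>.

<7, 5, -22, 3>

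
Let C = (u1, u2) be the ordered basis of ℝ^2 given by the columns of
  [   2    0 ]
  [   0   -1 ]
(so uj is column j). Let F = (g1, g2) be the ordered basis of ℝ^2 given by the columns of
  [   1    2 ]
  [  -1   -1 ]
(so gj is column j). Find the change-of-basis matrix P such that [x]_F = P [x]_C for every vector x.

[[-2, 2], [2, -1]]

Column j of P is [uj]_F, since P maps C-coordinates to F-coordinates.
Expressing u1 in F: u1 = -2g1 + 2g2, so column 1 of P is <-2, 2>.
Doing the same for each uj gives P = [[-2, 2], [2, -1]].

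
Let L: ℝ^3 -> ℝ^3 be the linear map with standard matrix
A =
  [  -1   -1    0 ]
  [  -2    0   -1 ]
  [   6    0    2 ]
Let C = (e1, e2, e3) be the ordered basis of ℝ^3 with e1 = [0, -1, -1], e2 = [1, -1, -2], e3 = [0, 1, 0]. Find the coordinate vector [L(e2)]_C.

Compute L(e2) = A e2 = [0, 0, 2] in standard coordinates.
Then write this in C-coordinates: solve for y in y_1 e1 + ... + y_3 e3 = [0, 0, 2].
This gives y = [-2, 0, -2], which is column 2 of [L]_C.

[-2, 0, -2]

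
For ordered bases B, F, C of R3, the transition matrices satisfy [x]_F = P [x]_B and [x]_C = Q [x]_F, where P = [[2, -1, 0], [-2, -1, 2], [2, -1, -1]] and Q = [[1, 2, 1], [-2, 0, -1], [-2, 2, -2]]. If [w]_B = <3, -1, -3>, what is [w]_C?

Apply P to get F-coordinates <7, -11, 10>, then Q to get C-coordinates.
The result is [w]_C = <-5, -24, -56>.

<-5, -24, -56>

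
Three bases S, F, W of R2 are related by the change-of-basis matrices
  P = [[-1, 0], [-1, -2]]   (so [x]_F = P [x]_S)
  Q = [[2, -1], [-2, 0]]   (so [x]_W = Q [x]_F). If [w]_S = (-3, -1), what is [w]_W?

Composing the changes, [w]_W = Q P [w]_S.
Q P = [[-1, 2], [2, 0]]; applying this to (-3, -1) gives (1, -6).

(1, -6)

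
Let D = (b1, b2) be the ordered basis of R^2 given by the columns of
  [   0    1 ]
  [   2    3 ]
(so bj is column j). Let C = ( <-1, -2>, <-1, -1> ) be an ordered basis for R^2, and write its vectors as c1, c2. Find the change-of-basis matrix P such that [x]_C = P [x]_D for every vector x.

Take x = bj: its D-coordinates are the j-th standard unit vector, so P e_j — column j of P — equals [bj]_C.
b1 = -2c1 + 2c2, giving column 1 = <-2, 2>; repeating for each j gives P = [[-2, -2], [2, 1]].

[[-2, -2], [2, 1]]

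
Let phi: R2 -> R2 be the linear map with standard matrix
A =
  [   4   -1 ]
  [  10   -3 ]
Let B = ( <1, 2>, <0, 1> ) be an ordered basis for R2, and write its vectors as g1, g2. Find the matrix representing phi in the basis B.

Let P have columns g1, g2. Then [phi]_B = P^(-1) A P.
Here det P = 1, so P^(-1) is integer; computing A P first and then P^(-1)(A P) gives [[2, -1], [0, -1]].

[[2, -1], [0, -1]]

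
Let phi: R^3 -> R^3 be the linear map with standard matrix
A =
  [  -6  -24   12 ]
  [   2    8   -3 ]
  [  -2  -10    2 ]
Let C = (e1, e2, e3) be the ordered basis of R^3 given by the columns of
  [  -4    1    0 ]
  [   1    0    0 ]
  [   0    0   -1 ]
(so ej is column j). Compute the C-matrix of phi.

The j-th column of [phi]_C is [phi(ej)]_C.
phi(e1) = A e1 = [0, 0, -2] = 0·e1 + 0·e2 + 2e3, so column 1 is [0, 0, 2].
Repeating for e2, e3 and assembling the columns gives [[0, 2, 3], [0, 2, 0], [2, 2, 2]].

[[0, 2, 3], [0, 2, 0], [2, 2, 2]]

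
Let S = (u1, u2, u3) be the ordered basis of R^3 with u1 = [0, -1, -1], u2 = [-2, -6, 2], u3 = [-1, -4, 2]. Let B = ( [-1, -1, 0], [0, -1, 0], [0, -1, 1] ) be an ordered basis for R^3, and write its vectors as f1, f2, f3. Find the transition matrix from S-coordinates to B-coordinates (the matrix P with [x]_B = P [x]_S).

[[0, 2, 1], [2, 2, 1], [-1, 2, 2]]

Let M have columns uj and N have columns fj. Then for every x, N [x]_B = x = M [x]_S, so P = N^(-1) M.
Since det N = 1, N^(-1) has integer entries; multiplying gives P = [[0, 2, 1], [2, 2, 1], [-1, 2, 2]].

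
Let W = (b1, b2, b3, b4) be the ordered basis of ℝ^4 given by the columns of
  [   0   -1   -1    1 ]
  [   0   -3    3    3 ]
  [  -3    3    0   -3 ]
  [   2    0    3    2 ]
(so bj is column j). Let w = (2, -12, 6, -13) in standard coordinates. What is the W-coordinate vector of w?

(-1, 0, -3, -1)

Write w = c_1 b1 + ... + c_4 b4 and solve for the c_i.
Solving this 4x4 system gives c = (-1, 0, -3, -1).
Check: -b1 + 0·b2 - 3b3 - b4 = (2, -12, 6, -13).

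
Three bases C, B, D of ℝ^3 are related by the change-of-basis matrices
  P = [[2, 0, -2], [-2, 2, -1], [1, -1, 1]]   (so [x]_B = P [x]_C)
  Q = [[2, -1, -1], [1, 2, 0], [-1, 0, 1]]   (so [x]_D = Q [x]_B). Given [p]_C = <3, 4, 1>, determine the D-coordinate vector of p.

First [p]_B = P [p]_C = <4, 1, 0>.
Then [p]_D = Q [p]_B = <7, 6, -4>.

<7, 6, -4>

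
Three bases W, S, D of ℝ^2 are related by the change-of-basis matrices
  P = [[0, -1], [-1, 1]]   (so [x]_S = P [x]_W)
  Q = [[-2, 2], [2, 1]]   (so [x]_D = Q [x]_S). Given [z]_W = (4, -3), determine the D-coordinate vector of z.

(-20, -1)

First [z]_S = P [z]_W = (3, -7).
Then [z]_D = Q [z]_S = (-20, -1).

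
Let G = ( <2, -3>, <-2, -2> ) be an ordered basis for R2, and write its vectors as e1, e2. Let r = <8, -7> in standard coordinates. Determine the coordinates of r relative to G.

We seek scalars with c_1 e1 + c_2 e2 = r; equivalently solve M c = r where the columns of M are e1, e2.
System: 2c_1 - 2c_2 = 8, -3c_1 - 2c_2 = -7; solving gives c_1 = 3, c_2 = -1.
Check: 3e1 - e2 = <8, -7>.

<3, -1>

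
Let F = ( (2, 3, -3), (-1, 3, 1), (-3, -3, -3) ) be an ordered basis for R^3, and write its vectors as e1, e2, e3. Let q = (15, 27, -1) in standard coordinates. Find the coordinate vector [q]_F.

[q]_F is the unique c with M c = q, where M has columns e1, ..., e3.
Row-reducing the augmented matrix [M | q] gives c = (4, 2, -3).
Check: 4e1 + 2e2 - 3e3 = (15, 27, -1).

(4, 2, -3)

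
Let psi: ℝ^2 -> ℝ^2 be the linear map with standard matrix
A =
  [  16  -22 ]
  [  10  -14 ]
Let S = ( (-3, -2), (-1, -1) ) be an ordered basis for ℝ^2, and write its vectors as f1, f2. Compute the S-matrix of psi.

The j-th column of [psi]_S is [psi(fj)]_S.
psi(f1) = A f1 = (-4, -2) = 2f1 - 2f2, so column 1 is (2, -2).
Repeating for f2 and assembling the columns gives [[2, -2], [-2, 0]].

[[2, -2], [-2, 0]]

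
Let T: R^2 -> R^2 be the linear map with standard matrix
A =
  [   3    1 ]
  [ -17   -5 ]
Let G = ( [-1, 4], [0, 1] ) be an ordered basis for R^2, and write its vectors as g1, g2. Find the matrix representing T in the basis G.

[[-1, -1], [1, -1]]

The j-th column of [T]_G is [T(gj)]_G.
T(g1) = A g1 = [1, -3] = -g1 + g2, so column 1 is [-1, 1].
Repeating for g2 and assembling the columns gives [[-1, -1], [1, -1]].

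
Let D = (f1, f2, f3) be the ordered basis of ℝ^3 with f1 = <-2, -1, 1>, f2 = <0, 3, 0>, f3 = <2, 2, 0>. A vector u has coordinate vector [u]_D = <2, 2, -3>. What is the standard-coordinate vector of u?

<-10, -2, 2>

By definition u = 2f1 + 2f2 - 3f3.
Summing componentwise gives <-10, -2, 2>.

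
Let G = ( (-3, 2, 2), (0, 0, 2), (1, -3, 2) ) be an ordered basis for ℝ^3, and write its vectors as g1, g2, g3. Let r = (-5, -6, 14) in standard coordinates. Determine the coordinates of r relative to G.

[r]_G is the unique c with M c = r, where M has columns g1, ..., g3.
Solving this 3x3 system gives c = (3, 0, 4).
Check: 3g1 + 0·g2 + 4g3 = (-5, -6, 14).

(3, 0, 4)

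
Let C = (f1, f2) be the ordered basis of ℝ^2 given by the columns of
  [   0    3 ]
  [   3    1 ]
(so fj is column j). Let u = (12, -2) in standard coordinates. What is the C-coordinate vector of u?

Write u = c_1 f1 + c_2 f2 and solve for the c_i.
System: 0c_1 + 3c_2 = 12, 3c_1 + c_2 = -2; solving gives c_1 = -2, c_2 = 4.
Check: -2f1 + 4f2 = (12, -2).

(-2, 4)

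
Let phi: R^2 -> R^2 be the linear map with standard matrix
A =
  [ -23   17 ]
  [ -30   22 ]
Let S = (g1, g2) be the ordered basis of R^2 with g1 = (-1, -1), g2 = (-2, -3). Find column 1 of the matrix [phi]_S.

(-2, -2)

Compute phi(g1) = A g1 = (6, 8) in standard coordinates.
Then write this in S-coordinates: solve for y in y_1 g1 + y_2 g2 = (6, 8).
This gives y = (-2, -2), which is column 1 of [phi]_S.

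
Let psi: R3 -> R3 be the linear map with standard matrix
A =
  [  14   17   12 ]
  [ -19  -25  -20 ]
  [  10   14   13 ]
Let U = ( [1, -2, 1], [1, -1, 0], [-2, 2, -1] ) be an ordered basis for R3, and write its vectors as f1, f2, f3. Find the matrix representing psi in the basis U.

The j-th column of [psi]_U is [psi(fj)]_U.
psi(f1) = A f1 = [-8, 11, -5] = -3f1 - f2 + 2f3, so column 1 is [-3, -1, 2].
Repeating for f2, f3 and assembling the columns gives [[-3, -3, -2], [-1, 2, 2], [2, 1, 3]].

[[-3, -3, -2], [-1, 2, 2], [2, 1, 3]]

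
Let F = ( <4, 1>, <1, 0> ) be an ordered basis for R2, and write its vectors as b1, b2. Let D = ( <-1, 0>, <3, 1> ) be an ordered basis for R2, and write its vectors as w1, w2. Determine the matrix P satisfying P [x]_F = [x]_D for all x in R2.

Take x = bj: its F-coordinates are the j-th standard unit vector, so P e_j — column j of P — equals [bj]_D.
b1 = -w1 + w2, giving column 1 = <-1, 1>; repeating for each j gives P = [[-1, -1], [1, 0]].

[[-1, -1], [1, 0]]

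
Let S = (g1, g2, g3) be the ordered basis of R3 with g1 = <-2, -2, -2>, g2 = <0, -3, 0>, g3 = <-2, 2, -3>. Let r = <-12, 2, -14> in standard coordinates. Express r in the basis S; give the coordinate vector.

<4, -2, 2>

Write r = c_1 g1 + ... + c_3 g3 and solve for the c_i.
Gaussian elimination on [M | r] yields c = (4, -2, 2).
Check: 4g1 - 2g2 + 2g3 = <-12, 2, -14>.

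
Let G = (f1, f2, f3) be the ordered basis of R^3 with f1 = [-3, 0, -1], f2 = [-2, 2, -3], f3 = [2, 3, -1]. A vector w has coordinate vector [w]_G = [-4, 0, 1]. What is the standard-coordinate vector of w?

The coordinates say w = -4f1 + 0·f2 + f3; adding the scaled basis vectors gives [14, 3, 3].

[14, 3, 3]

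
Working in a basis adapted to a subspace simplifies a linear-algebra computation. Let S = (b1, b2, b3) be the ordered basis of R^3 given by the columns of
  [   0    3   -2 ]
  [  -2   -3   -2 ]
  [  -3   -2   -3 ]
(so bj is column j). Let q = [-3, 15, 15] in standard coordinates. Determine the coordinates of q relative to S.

[0, -3, -3]

Write q = c_1 b1 + ... + c_3 b3 and solve for the c_i.
Gaussian elimination on [M | q] yields c = (0, -3, -3).
Check: 0·b1 - 3b2 - 3b3 = [-3, 15, 15].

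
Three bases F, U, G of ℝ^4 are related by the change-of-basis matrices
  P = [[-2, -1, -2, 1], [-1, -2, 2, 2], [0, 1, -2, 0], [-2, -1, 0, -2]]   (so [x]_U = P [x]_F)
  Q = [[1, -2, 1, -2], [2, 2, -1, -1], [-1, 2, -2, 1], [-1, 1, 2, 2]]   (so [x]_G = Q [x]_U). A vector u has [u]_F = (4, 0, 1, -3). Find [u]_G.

(5, -38, -1, -3)

First [u]_U = P [u]_F = (-13, -8, -2, -2).
Then [u]_G = Q [u]_U = (5, -38, -1, -3).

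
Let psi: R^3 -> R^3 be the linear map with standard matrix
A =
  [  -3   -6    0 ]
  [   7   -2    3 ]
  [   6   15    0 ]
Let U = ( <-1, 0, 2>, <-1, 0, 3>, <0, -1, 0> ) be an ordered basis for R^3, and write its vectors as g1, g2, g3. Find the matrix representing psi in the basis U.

[[-3, -3, -3], [0, 0, -3], [1, -2, -2]]

Let P have columns g1, ..., g3. Then [psi]_U = P^(-1) A P.
Here det P = -1, so P^(-1) is integer; computing A P first and then P^(-1)(A P) gives [[-3, -3, -3], [0, 0, -3], [1, -2, -2]].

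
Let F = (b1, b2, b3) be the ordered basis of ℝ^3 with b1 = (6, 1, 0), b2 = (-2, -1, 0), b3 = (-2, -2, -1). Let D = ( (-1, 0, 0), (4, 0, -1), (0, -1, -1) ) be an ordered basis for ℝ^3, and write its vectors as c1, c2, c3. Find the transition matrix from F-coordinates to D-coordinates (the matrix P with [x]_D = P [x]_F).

Column j of P is [bj]_D, since P maps F-coordinates to D-coordinates.
Expressing b1 in D: b1 = -2c1 + c2 - c3, so column 1 of P is (-2, 1, -1).
Doing the same for each bj gives P = [[-2, -2, -2], [1, -1, -1], [-1, 1, 2]].

[[-2, -2, -2], [1, -1, -1], [-1, 1, 2]]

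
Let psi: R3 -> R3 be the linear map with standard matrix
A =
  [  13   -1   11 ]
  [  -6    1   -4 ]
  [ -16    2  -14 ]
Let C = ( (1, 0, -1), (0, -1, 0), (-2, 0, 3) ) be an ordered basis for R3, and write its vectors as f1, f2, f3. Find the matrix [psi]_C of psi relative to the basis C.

With P the matrix whose columns are f1, ..., f3, [psi]_C = P^(-1) A P.
Column by column: psi(f1) = A f1 = (2, -2, -2); its C-coordinates (2, 2, 0) give column 1.
Continuing for each basis vector yields [psi]_C = [[2, -1, 1], [2, 1, 0], [0, -1, -3]].

[[2, -1, 1], [2, 1, 0], [0, -1, -3]]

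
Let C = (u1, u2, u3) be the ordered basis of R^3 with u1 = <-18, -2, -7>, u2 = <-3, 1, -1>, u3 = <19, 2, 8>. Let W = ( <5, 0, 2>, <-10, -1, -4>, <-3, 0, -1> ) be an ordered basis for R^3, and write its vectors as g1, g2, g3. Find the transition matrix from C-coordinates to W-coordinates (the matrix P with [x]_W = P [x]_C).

[[1, -2, 1], [2, -1, -2], [1, 1, 2]]

Take x = uj: its C-coordinates are the j-th standard unit vector, so P e_j — column j of P — equals [uj]_W.
u1 = g1 + 2g2 + g3, giving column 1 = <1, 2, 1>; repeating for each j gives P = [[1, -2, 1], [2, -1, -2], [1, 1, 2]].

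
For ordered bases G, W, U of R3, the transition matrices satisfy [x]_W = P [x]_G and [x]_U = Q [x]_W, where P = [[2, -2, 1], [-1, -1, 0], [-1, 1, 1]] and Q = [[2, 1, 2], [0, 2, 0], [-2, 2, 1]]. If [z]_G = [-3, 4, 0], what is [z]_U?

[-15, -2, 33]

Apply P to get W-coordinates [-14, -1, 7], then Q to get U-coordinates.
The result is [z]_U = [-15, -2, 33].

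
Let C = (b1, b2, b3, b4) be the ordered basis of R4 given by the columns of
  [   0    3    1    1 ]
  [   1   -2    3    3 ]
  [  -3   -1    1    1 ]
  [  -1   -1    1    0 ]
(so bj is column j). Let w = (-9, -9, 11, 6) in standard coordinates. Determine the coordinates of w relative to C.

[w]_C is the unique c with M c = w, where M has columns b1, ..., b4.
Gaussian elimination on [M | w] yields c = (-4, -2, 0, -3).
Check: -4b1 - 2b2 + 0·b3 - 3b4 = (-9, -9, 11, 6).

(-4, -2, 0, -3)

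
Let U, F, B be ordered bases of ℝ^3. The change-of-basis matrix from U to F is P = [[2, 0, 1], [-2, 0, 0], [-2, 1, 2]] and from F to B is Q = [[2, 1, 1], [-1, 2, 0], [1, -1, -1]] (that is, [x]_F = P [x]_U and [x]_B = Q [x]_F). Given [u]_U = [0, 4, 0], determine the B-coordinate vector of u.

[4, 0, -4]

Apply P to get F-coordinates [0, 0, 4], then Q to get B-coordinates.
The result is [u]_B = [4, 0, -4].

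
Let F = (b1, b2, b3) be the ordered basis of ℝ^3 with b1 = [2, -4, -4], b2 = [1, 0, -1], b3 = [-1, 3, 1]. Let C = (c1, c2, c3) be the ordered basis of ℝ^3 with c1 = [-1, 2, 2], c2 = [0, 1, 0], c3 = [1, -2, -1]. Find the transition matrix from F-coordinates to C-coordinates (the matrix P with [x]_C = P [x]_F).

[[-2, 0, 0], [0, 2, 1], [0, 1, -1]]

Take x = bj: its F-coordinates are the j-th standard unit vector, so P e_j — column j of P — equals [bj]_C.
b1 = -2c1 + 0·c2 + 0·c3, giving column 1 = [-2, 0, 0]; repeating for each j gives P = [[-2, 0, 0], [0, 2, 1], [0, 1, -1]].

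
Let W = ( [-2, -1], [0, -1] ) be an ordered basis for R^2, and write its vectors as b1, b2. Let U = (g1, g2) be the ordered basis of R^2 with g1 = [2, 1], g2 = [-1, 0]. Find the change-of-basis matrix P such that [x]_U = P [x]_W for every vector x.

[[-1, -1], [0, -2]]

Take x = bj: its W-coordinates are the j-th standard unit vector, so P e_j — column j of P — equals [bj]_U.
b1 = -g1 + 0·g2, giving column 1 = [-1, 0]; repeating for each j gives P = [[-1, -1], [0, -2]].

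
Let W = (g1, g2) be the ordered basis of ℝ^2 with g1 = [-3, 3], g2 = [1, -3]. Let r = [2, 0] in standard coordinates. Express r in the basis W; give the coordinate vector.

[r]_W is the unique c with M c = r, where M has columns g1, g2.
System: -3c_1 + c_2 = 2, 3c_1 - 3c_2 = 0; solving gives c_1 = -1, c_2 = -1.
Check: -g1 - g2 = [2, 0].

[-1, -1]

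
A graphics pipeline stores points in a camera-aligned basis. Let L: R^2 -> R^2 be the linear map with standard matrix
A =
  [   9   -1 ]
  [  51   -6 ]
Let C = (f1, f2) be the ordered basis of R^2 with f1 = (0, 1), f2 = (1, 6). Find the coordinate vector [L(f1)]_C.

Compute L(f1) = A f1 = (-1, -6) in standard coordinates.
Then write this in C-coordinates: solve for y in y_1 f1 + y_2 f2 = (-1, -6).
This gives y = (0, -1), which is column 1 of [L]_C.

(0, -1)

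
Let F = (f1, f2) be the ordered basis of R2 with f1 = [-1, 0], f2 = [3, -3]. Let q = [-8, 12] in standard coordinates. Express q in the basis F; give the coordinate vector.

Write q = c_1 f1 + c_2 f2 and solve for the c_i.
System: -c_1 + 3c_2 = -8, 0c_1 - 3c_2 = 12; solving gives c_1 = -4, c_2 = -4.
Check: -4f1 - 4f2 = [-8, 12].

[-4, -4]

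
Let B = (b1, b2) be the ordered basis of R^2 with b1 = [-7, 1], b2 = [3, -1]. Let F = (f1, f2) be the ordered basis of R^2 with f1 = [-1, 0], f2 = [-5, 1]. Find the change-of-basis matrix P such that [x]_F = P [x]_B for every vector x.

[[2, 2], [1, -1]]

Column j of P is [bj]_F, since P maps B-coordinates to F-coordinates.
Expressing b1 in F: b1 = 2f1 + f2, so column 1 of P is [2, 1].
Doing the same for each bj gives P = [[2, 2], [1, -1]].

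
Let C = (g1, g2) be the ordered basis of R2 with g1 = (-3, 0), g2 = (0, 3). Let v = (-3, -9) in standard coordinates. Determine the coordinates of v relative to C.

Write v = c_1 g1 + c_2 g2 and solve for the c_i.
System: -3c_1 + 0c_2 = -3, 0c_1 + 3c_2 = -9; solving gives c_1 = 1, c_2 = -3.
Check: g1 - 3g2 = (-3, -9).

(1, -3)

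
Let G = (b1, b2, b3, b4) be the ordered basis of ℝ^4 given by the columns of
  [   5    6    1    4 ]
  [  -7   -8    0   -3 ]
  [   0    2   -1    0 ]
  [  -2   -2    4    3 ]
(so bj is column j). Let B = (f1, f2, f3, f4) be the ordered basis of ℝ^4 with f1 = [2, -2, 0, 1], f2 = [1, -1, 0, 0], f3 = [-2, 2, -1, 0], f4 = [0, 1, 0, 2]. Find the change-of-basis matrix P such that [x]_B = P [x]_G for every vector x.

Take x = bj: its G-coordinates are the j-th standard unit vector, so P e_j — column j of P — equals [bj]_B.
b1 = 2f1 + f2 + 0·f3 - 2f4, giving column 1 = [2, 1, 0, -2]; repeating for each j gives P = [[2, 2, 2, 1], [1, -2, -1, 2], [0, -2, 1, 0], [-2, -2, 1, 1]].

[[2, 2, 2, 1], [1, -2, -1, 2], [0, -2, 1, 0], [-2, -2, 1, 1]]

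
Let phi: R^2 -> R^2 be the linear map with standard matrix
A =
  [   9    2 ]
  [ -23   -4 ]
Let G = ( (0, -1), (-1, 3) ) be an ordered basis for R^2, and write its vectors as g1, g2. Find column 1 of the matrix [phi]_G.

Column 1 of [phi]_G is the G-coordinate vector of phi(g1).
In standard coordinates phi(g1) = A g1 = (-2, 4).
Converting to G: (-2, 4) = 2g1 + 2g2, so the coordinate vector is (2, 2).

(2, 2)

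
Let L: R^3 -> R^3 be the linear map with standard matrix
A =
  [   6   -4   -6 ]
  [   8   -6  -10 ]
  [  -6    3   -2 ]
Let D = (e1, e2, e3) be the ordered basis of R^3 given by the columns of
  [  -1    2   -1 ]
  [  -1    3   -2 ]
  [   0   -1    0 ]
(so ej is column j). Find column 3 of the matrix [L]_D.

Compute L(e3) = A e3 = (2, 4, 0) in standard coordinates.
Then write this in D-coordinates: solve for y in y_1 e1 + ... + y_3 e3 = (2, 4, 0).
This gives y = (0, 0, -2), which is column 3 of [L]_D.

(0, 0, -2)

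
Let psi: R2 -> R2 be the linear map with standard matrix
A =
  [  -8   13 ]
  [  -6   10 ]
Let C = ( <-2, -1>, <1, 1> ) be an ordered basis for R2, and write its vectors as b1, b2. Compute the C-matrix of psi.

The j-th column of [psi]_C is [psi(bj)]_C.
psi(b1) = A b1 = <3, 2> = -b1 + b2, so column 1 is <-1, 1>.
Repeating for b2 and assembling the columns gives [[-1, -1], [1, 3]].

[[-1, -1], [1, 3]]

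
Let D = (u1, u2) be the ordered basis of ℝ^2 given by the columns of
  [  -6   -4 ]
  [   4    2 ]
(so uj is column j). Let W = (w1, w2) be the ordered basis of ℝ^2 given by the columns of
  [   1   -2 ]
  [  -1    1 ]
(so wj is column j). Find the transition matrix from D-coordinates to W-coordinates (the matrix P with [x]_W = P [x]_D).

Let M have columns uj and N have columns wj. Then for every x, N [x]_W = x = M [x]_D, so P = N^(-1) M.
Since det N = -1, N^(-1) has integer entries; multiplying gives P = [[-2, 0], [2, 2]].

[[-2, 0], [2, 2]]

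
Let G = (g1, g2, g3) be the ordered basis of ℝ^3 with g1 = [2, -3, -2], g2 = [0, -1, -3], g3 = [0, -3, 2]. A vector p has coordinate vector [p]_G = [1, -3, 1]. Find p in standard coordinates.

[2, -3, 9]

The coordinates say p = g1 - 3g2 + g3; adding the scaled basis vectors gives [2, -3, 9].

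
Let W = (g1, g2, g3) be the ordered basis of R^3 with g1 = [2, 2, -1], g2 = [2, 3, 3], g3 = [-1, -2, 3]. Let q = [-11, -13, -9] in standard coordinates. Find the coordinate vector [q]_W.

[q]_W is the unique c with M c = q, where M has columns g1, ..., g3.
Gaussian elimination on [M | q] yields c = (-3, -3, -1).
Check: -3g1 - 3g2 - g3 = [-11, -13, -9].

[-3, -3, -1]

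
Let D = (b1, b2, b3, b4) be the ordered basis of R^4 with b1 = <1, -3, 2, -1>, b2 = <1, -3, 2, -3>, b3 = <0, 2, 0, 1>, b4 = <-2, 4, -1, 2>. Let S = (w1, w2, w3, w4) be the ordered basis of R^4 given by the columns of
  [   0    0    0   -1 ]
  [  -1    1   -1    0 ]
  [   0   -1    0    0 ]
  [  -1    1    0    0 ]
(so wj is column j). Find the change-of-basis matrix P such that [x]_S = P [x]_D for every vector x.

[[-1, 1, -1, -1], [-2, -2, 0, 1], [2, 0, -1, -2], [-1, -1, 0, 2]]

Take x = bj: its D-coordinates are the j-th standard unit vector, so P e_j — column j of P — equals [bj]_S.
b1 = -w1 - 2w2 + 2w3 - w4, giving column 1 = <-1, -2, 2, -1>; repeating for each j gives P = [[-1, 1, -1, -1], [-2, -2, 0, 1], [2, 0, -1, -2], [-1, -1, 0, 2]].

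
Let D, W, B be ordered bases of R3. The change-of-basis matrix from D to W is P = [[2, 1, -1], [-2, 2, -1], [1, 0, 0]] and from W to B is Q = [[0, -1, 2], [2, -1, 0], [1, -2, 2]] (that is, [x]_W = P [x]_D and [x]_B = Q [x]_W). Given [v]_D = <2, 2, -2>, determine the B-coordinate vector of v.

Apply P to get W-coordinates <8, 2, 2>, then Q to get B-coordinates.
The result is [v]_B = <2, 14, 8>.

<2, 14, 8>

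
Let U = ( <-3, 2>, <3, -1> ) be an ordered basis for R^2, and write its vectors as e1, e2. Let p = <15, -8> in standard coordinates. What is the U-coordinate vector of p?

Write p = c_1 e1 + c_2 e2 and solve for the c_i.
System: -3c_1 + 3c_2 = 15, 2c_1 - c_2 = -8; solving gives c_1 = -3, c_2 = 2.
Check: -3e1 + 2e2 = <15, -8>.

<-3, 2>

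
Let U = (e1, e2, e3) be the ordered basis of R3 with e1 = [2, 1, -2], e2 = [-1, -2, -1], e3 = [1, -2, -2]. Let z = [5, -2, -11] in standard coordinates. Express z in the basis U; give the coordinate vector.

[4, 3, 0]

Write z = c_1 e1 + ... + c_3 e3 and solve for the c_i.
Gaussian elimination on [M | z] yields c = (4, 3, 0).
Check: 4e1 + 3e2 + 0·e3 = [5, -2, -11].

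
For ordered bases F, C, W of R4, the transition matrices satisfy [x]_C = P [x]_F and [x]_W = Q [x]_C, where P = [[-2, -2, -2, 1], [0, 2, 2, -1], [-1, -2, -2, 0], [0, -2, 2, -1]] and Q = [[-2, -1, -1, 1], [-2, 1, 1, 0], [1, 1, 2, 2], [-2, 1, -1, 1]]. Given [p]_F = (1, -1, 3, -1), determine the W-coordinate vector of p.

(23, 14, 6, 33)

First [p]_C = P [p]_F = (-7, 5, -5, 9).
Then [p]_W = Q [p]_C = (23, 14, 6, 33).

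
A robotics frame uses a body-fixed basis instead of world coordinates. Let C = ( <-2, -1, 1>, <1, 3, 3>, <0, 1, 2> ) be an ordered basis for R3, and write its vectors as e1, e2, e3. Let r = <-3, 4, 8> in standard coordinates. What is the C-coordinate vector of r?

<3, 3, -2>

[r]_C is the unique c with M c = r, where M has columns e1, ..., e3.
Row-reducing the augmented matrix [M | r] gives c = (3, 3, -2).
Check: 3e1 + 3e2 - 2e3 = <-3, 4, 8>.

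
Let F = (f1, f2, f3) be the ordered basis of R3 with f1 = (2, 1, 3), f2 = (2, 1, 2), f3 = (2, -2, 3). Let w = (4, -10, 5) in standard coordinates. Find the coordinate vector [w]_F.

(-3, 1, 4)

Write w = c_1 f1 + ... + c_3 f3 and solve for the c_i.
Gaussian elimination on [M | w] yields c = (-3, 1, 4).
Check: -3f1 + f2 + 4f3 = (4, -10, 5).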